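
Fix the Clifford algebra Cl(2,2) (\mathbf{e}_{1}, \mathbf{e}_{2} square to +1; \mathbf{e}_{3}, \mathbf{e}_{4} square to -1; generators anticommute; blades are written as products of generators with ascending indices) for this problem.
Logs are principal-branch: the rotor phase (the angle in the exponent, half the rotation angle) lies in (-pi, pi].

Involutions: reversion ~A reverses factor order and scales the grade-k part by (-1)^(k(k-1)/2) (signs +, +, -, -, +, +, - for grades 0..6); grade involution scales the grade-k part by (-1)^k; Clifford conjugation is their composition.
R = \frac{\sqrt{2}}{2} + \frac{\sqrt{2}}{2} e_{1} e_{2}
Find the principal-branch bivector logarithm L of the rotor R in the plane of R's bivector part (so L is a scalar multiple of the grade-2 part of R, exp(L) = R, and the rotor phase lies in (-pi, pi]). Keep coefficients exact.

The scalar part of R is \frac{\sqrt{2}}{2}, which pins the rotor phase on the principal branch; dividing the bivector part by the sine of that phase recovers the unit plane, and L is the phase times that plane.
Concretely: cos(phase) = \frac{\sqrt{2}}{2} gives phase = ±\frac{\pi}{4}, and since phase/sin(phase) is even the sign is immaterial: L = (phase/sin(phase)) * <R>_2 = (\frac{\sqrt{2} \pi}{4}) * <R>_2.
Answer: \frac{\pi}{4} e_{1} e_{2}


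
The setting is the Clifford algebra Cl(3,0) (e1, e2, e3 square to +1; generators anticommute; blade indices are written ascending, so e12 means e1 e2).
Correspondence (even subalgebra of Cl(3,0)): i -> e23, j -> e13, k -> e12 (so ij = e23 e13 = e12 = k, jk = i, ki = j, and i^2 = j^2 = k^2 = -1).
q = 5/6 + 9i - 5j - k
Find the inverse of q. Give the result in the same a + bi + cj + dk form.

In blades: q = 5/6 - e12 - 5*e13 + 9*e23.
With qbar = 5/6 + e12 + 5*e13 - 9*e23 (scalar fixed, mapped units negated), q qbar = 3877/36 (the sum of squared coefficients), so q^-1 = qbar / (3877/36) = 30/3877 + 36/3877*e12 + 180/3877*e13 - 324/3877*e23; translating back:
Answer: 30/3877 - 324/3877*i + 180/3877*j + 36/3877*k


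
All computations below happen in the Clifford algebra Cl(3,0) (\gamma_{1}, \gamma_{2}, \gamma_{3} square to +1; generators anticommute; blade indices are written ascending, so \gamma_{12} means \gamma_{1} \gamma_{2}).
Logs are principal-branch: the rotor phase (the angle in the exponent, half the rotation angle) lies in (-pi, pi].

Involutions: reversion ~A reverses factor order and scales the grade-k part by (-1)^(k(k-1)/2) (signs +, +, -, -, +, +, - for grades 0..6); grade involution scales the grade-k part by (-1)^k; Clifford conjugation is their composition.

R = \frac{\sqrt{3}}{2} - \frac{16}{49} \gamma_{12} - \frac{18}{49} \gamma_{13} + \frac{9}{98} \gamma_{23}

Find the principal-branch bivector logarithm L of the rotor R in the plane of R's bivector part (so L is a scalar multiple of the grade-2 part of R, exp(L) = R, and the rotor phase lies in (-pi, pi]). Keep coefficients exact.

The scalar part of R is \frac{\sqrt{3}}{2}, which pins the rotor phase on the principal branch; dividing the bivector part by the sine of that phase recovers the unit plane, and L is the phase times that plane.
Concretely: cos(phase) = \frac{\sqrt{3}}{2} gives phase = ±\frac{\pi}{6}, and since phase/sin(phase) is even the sign is immaterial: L = (phase/sin(phase)) * <R>_2 = (\frac{\pi}{3}) * <R>_2.
Answer: - \frac{16 \pi}{147} \gamma_{12} - \frac{6 \pi}{49} \gamma_{13} + \frac{3 \pi}{98} \gamma_{23}


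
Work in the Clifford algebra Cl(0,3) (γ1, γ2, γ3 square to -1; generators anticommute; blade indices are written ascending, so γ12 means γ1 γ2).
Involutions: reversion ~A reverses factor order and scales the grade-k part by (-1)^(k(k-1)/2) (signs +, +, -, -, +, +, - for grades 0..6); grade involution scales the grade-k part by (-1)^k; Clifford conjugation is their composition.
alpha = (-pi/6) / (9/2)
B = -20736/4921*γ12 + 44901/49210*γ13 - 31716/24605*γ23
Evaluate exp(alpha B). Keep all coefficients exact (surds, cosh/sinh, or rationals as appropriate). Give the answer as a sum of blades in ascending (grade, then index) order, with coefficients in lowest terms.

B^2 term by term: the squares give (-20736/4921)^2*(γ12)^2 + (44901/49210)^2*(γ13)^2 + (-31716/24605)^2*(γ23)^2 = 429981696/24216241*(-1) + 2016099801/2421624100*(-1) + 1005904656/605406025*(-1) = -81/4 (each basis 2-blade squares to minus the product of its generators' squares); cross terms between blades sharing an index anticommute and cancel. So B^2 = -81/4.
B^2 = -81/4 — since the square is negative, the closed form is circular: l = 9/2, alpha*l = -pi/6, so exp(alpha B) = cos(-pi/6) + (sin(-pi/6)/(9/2))*B = sqrt(3)/2 + (-1/9)*B.
Answer: sqrt(3)/2 + 2304/4921*γ12 - 4989/49210*γ13 + 3524/24605*γ23


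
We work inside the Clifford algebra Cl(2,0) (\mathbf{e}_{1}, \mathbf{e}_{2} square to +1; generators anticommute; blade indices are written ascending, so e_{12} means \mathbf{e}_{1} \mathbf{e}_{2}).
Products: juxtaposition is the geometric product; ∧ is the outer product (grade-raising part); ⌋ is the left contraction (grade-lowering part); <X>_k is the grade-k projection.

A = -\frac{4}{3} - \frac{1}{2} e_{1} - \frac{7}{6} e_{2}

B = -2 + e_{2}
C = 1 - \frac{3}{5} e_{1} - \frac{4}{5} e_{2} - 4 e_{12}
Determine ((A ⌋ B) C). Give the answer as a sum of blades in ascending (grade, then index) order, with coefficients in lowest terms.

step 1: \frac{3}{2} - \frac{4}{3} e_{2}
step 2: \frac{77}{30} - \frac{187}{30} e_{1} - \frac{38}{15} e_{2} - \frac{34}{5} e_{12}
Answer: \frac{77}{30} - \frac{187}{30} e_{1} - \frac{38}{15} e_{2} - \frac{34}{5} e_{12}


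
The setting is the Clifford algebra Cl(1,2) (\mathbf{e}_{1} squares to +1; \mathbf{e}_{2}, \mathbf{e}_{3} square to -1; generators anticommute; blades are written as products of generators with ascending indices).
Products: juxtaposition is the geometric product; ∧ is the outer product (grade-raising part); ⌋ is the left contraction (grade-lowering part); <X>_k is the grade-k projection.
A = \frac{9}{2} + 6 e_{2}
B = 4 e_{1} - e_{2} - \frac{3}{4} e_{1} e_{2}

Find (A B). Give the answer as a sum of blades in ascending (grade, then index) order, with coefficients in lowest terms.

step 1: 6 + \frac{27}{2} e_{1} - \frac{9}{2} e_{2} - \frac{219}{8} e_{1} e_{2}
Answer: 6 + \frac{27}{2} e_{1} - \frac{9}{2} e_{2} - \frac{219}{8} e_{1} e_{2}


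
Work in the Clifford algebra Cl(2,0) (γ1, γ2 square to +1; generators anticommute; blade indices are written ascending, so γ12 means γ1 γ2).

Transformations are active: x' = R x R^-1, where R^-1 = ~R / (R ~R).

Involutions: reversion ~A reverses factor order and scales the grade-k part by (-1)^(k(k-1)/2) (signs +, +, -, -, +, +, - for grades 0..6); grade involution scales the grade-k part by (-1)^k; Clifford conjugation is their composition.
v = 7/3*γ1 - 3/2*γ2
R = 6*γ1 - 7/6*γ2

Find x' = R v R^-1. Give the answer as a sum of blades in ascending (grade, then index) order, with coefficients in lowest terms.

~R = 6*γ1 - 7/6*γ2, and R ~R = 1345/36, so R^-1 = ~R / (1345/36).
R v = 63/4 - 113/18*γ12
Answer: 10997/4035*γ1 + 1389/2690*γ2


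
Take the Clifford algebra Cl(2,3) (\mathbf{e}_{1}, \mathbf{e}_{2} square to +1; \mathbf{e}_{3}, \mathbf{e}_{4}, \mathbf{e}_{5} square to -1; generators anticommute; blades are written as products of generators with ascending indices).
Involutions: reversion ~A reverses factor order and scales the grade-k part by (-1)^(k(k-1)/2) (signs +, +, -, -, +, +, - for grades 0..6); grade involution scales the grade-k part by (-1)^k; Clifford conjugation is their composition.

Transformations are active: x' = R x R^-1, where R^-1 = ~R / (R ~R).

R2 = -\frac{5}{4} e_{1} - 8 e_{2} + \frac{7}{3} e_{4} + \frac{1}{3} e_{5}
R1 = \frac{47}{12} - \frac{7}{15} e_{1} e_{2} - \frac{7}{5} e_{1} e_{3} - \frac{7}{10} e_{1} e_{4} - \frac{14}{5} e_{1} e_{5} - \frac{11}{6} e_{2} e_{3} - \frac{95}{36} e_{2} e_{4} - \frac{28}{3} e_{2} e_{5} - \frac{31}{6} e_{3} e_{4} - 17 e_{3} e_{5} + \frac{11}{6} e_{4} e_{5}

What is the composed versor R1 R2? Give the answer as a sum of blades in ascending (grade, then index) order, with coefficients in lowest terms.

Distribute over the terms of R2 (each basis-blade product reordered to ascending indices, repeated generators contracted through their squares):
R1 (-\frac{5}{4} e_{1}) = -\frac{235}{48} e_{1} - \frac{7}{12} e_{2} - \frac{7}{4} e_{3} - \frac{7}{8} e_{4} - \frac{7}{2} e_{5} + \frac{55}{24} e_{1} e_{2} e_{3} + \frac{475}{144} e_{1} e_{2} e_{4} + \frac{35}{3} e_{1} e_{2} e_{5} + \frac{155}{24} e_{1} e_{3} e_{4} + \frac{85}{4} e_{1} e_{3} e_{5} - \frac{55}{24} e_{1} e_{4} e_{5}
R1 (-8 e_{2}) = \frac{56}{15} e_{1} - \frac{94}{3} e_{2} - \frac{44}{3} e_{3} - \frac{190}{9} e_{4} - \frac{224}{3} e_{5} - \frac{56}{5} e_{1} e_{2} e_{3} - \frac{28}{5} e_{1} e_{2} e_{4} - \frac{112}{5} e_{1} e_{2} e_{5} + \frac{124}{3} e_{2} e_{3} e_{4} + 136 e_{2} e_{3} e_{5} - \frac{44}{3} e_{2} e_{4} e_{5}
R1 (\frac{7}{3} e_{4}) = \frac{49}{30} e_{1} + \frac{665}{108} e_{2} + \frac{217}{18} e_{3} + \frac{329}{36} e_{4} + \frac{77}{18} e_{5} - \frac{49}{45} e_{1} e_{2} e_{4} - \frac{49}{15} e_{1} e_{3} e_{4} + \frac{98}{15} e_{1} e_{4} e_{5} - \frac{77}{18} e_{2} e_{3} e_{4} + \frac{196}{9} e_{2} e_{4} e_{5} + \frac{119}{3} e_{3} e_{4} e_{5}
R1 (\frac{1}{3} e_{5}) = \frac{14}{15} e_{1} + \frac{28}{9} e_{2} + \frac{17}{3} e_{3} - \frac{11}{18} e_{4} + \frac{47}{36} e_{5} - \frac{7}{45} e_{1} e_{2} e_{5} - \frac{7}{15} e_{1} e_{3} e_{5} - \frac{7}{30} e_{1} e_{4} e_{5} - \frac{11}{18} e_{2} e_{3} e_{5} - \frac{95}{108} e_{2} e_{4} e_{5} - \frac{31}{18} e_{3} e_{4} e_{5}
Summing the partial products and collecting blades:
Answer: \frac{337}{240} e_{1} - \frac{1223}{54} e_{2} + \frac{47}{36} e_{3} - \frac{323}{24} e_{4} - \frac{871}{12} e_{5} - \frac{1069}{120} e_{1} e_{2} e_{3} - \frac{2441}{720} e_{1} e_{2} e_{4} - \frac{98}{9} e_{1} e_{2} e_{5} + \frac{383}{120} e_{1} e_{3} e_{4} + \frac{1247}{60} e_{1} e_{3} e_{5} + \frac{481}{120} e_{1} e_{4} e_{5} + \frac{667}{18} e_{2} e_{3} e_{4} + \frac{2437}{18} e_{2} e_{3} e_{5} + \frac{673}{108} e_{2} e_{4} e_{5} + \frac{683}{18} e_{3} e_{4} e_{5}


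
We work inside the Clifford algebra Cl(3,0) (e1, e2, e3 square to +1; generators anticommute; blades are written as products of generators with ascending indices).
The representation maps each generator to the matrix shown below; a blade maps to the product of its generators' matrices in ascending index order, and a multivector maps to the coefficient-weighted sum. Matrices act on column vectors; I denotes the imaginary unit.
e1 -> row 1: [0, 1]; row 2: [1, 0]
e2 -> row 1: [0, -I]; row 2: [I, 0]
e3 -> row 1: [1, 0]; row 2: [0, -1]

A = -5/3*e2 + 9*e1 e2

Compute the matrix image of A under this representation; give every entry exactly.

Bivector images (products of the table entries): rho(e1 e2) = rho(e1)rho(e2) = row 1: [I, 0]; row 2: [0, -I].
M = (-5/3)*rho(e2) + (9)*rho(e1 e2), summed entrywise:
Answer: row 1: [9*I, 5*I/3]; row 2: [-5*I/3, -9*I]


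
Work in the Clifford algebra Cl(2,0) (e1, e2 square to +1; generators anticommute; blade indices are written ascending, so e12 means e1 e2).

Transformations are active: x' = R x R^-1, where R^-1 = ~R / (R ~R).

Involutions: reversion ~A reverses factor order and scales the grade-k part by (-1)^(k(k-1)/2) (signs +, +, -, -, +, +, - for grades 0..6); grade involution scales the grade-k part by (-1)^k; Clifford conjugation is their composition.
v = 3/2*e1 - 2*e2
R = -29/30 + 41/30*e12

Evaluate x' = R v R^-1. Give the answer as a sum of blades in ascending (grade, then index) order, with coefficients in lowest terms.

~R = -29/30 - 41/30*e12, and R ~R = 1261/450, so R^-1 = ~R / (1261/450).
R v = -251/60*e1 - 7/60*e2
Answer: 1748/1261*e1 + 5247/2522*e2


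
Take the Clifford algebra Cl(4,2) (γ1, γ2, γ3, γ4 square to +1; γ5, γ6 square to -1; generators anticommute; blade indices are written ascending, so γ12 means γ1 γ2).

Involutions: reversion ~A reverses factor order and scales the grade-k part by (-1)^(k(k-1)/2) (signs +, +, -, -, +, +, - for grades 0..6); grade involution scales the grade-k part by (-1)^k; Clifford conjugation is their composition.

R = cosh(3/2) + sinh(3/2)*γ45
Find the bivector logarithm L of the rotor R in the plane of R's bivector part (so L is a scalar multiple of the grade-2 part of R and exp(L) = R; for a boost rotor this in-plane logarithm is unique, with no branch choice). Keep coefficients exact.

The scalar part of R is cosh(3/2), which determines |rapidity| via cosh; the sign lives in the bivector part, and pairing them (bivector part over sinh of the rapidity = the plane) gives the unique in-plane L = rapidity * plane.
Concretely: cosh(rapidity) = cosh(3/2) gives rapidity = ±3/2, and since rapidity/sinh(rapidity) is even the sign is immaterial: L = (rapidity/sinh(rapidity)) * <R>_2 = (3/(2*sinh(3/2))) * <R>_2.
Answer: 3/2*γ45


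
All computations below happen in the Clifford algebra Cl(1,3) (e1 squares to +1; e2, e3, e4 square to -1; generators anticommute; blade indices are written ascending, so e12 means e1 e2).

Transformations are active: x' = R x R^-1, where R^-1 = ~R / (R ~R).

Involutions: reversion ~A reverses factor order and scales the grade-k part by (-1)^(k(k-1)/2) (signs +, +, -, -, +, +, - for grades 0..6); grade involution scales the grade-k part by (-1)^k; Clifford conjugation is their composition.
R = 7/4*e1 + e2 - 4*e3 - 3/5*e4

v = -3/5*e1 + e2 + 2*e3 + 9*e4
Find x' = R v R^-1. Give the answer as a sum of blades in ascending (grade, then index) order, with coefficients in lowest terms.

~R = 7/4*e1 + e2 - 4*e3 - 3/5*e4, and R ~R = -5719/400, so R^-1 = ~R / (-5719/400).
R v = 227/20 + 47/20*e12 + 11/10*e13 + 1539/100*e14 + 6*e23 + 48/5*e24 - 174/5*e34
Answer: -8899/4085*e1 - 14799/5719*e2 + 24882/5719*e3 - 46023/5719*e4


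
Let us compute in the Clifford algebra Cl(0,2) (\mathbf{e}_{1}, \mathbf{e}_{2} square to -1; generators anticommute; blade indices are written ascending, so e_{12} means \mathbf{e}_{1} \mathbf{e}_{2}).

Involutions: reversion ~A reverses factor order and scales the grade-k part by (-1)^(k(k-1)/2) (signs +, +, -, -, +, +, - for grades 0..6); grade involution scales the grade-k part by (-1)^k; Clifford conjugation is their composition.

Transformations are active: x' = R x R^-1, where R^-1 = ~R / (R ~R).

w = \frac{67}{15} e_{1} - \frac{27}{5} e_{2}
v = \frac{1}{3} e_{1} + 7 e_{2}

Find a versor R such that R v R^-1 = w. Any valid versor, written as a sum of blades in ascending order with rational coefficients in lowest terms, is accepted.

Reasoning: v^2 = w^2 = -\frac{442}{9} since conjugation preserves the quadratic form; R = v + w = \frac{24}{5} e_{1} + \frac{8}{5} e_{2} is then valid when invertible, keeping its own part and reversing (v - w)/2.
Answer: \frac{24}{5} e_{1} + \frac{8}{5} e_{2}


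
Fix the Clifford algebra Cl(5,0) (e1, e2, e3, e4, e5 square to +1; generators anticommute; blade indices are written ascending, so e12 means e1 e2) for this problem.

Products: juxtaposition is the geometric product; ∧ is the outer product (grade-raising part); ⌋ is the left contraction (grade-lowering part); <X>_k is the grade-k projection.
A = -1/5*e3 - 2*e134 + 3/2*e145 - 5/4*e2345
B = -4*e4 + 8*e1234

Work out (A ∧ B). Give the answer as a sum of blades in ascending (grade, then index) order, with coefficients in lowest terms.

step 1: 4/5*e34
Answer: 4/5*e34


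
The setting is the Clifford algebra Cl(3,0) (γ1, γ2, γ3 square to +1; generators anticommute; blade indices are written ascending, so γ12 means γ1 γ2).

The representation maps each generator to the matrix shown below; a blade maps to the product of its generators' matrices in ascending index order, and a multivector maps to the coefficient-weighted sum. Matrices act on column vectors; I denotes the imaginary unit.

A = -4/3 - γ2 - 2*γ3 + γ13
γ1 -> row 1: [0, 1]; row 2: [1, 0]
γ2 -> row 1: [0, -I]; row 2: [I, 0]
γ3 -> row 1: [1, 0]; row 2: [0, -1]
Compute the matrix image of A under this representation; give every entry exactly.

Bivector images (products of the table entries): rho(γ13) = rho(γ1)rho(γ3) = row 1: [0, -1]; row 2: [1, 0].
M = (-4/3)*1 + (-1)*rho(γ2) + (-2)*rho(γ3) + (1)*rho(γ13), summed entrywise (1 is the identity matrix):
Answer: row 1: [-10/3, -1 + I]; row 2: [1 - I, 2/3]


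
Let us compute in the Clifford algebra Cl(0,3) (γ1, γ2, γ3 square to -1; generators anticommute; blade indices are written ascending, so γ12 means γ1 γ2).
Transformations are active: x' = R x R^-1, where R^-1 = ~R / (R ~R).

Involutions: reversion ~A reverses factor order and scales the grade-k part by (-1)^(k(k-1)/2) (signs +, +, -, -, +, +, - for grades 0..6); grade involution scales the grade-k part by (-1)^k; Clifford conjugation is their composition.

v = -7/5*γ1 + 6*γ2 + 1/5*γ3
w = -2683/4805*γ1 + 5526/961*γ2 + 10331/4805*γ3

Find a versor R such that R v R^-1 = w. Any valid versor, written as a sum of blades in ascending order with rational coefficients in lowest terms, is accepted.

A norm check does it: q(v) = q(w) = -38, hence R = v + w = -1882/961*γ1 + 11292/961*γ2 + 11292/4805*γ3 realises the map — parallel part kept, (v - w)/2 negated, v carried to w.
Answer: -1882/961*γ1 + 11292/961*γ2 + 11292/4805*γ3


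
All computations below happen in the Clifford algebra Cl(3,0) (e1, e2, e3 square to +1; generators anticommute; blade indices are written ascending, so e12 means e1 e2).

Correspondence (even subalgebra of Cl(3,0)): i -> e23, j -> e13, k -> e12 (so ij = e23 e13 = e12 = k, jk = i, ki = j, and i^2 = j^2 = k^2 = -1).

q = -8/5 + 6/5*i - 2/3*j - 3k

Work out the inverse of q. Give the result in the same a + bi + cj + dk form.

In blades: q = -8/5 - 3*e12 - 2/3*e13 + 6/5*e23.
With qbar = -8/5 + 3*e12 + 2/3*e13 - 6/5*e23 (scalar fixed, mapped units negated), q qbar = 121/9 (the sum of squared coefficients), so q^-1 = qbar / (121/9) = -72/605 + 27/121*e12 + 6/121*e13 - 54/605*e23; translating back:
Answer: -72/605 - 54/605*i + 6/121*j + 27/121*k


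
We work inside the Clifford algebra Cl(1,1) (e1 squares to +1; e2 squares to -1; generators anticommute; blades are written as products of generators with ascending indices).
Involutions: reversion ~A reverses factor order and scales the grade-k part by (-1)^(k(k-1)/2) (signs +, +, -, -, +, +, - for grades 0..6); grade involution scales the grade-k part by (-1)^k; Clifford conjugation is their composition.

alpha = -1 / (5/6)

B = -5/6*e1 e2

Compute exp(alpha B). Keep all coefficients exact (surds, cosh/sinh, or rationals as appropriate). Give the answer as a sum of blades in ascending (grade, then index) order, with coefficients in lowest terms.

B^2 = (-5/6)^2*(e1 e2)^2 = 25/36*(+1) = 25/36 (a basis 2-blade squares to minus the product of its generators' squares).
B^2 = 25/36 — B^2 > 0, so the exponential closes hyperbolically: l = 5/6, alpha*l = -1, so exp(alpha B) = cosh(-1) + (sinh(-1)/(5/6))*B = cosh(1) + (-6*sinh(1)/5)*B.
Answer: cosh(1) + sinh(1)*e1 e2


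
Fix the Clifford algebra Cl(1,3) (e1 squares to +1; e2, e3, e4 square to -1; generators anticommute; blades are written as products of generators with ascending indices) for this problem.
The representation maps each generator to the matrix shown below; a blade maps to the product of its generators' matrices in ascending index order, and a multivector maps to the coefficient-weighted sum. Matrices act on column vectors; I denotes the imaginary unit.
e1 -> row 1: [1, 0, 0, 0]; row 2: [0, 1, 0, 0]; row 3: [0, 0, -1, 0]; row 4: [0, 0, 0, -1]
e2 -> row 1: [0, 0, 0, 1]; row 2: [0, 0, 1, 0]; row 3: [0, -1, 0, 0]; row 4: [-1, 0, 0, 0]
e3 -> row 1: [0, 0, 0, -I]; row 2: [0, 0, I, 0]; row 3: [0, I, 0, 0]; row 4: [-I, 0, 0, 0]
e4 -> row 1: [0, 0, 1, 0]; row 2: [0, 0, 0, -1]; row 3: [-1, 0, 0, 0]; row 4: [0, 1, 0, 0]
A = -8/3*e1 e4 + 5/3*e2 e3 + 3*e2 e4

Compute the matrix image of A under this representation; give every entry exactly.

Bivector images (products of the table entries): rho(e1 e4) = rho(e1)rho(e4) = row 1: [0, 0, 1, 0]; row 2: [0, 0, 0, -1]; row 3: [1, 0, 0, 0]; row 4: [0, -1, 0, 0]; rho(e2 e3) = rho(e2)rho(e3) = row 1: [-I, 0, 0, 0]; row 2: [0, I, 0, 0]; row 3: [0, 0, -I, 0]; row 4: [0, 0, 0, I]; rho(e2 e4) = rho(e2)rho(e4) = row 1: [0, 1, 0, 0]; row 2: [-1, 0, 0, 0]; row 3: [0, 0, 0, 1]; row 4: [0, 0, -1, 0].
M = (-8/3)*rho(e1 e4) + (5/3)*rho(e2 e3) + (3)*rho(e2 e4), summed entrywise:
Answer: row 1: [-5*I/3, 3, -8/3, 0]; row 2: [-3, 5*I/3, 0, 8/3]; row 3: [-8/3, 0, -5*I/3, 3]; row 4: [0, 8/3, -3, 5*I/3]


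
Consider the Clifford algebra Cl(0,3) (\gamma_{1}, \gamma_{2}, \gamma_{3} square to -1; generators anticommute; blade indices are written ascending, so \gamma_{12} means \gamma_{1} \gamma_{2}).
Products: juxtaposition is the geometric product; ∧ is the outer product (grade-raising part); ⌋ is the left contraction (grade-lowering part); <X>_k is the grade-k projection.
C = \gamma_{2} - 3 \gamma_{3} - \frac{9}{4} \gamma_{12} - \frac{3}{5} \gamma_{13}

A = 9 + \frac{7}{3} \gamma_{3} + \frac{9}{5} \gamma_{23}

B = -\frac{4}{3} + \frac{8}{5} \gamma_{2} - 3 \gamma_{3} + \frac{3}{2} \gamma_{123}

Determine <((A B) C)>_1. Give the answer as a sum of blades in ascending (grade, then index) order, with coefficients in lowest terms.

step 1: -5 - \frac{27}{10} \gamma_{1} + \frac{99}{5} \gamma_{2} - \frac{6127}{225} \gamma_{3} - \frac{7}{2} \gamma_{12} - \frac{92}{15} \gamma_{23} + \frac{27}{2} \gamma_{123}
step 2: -\frac{65621}{600} - \frac{37067}{1500} \gamma_{1} - \frac{1503}{40} \gamma_{2} + \frac{22573}{600} \gamma_{3} + \frac{4537}{100} \gamma_{12} + \frac{192}{5} \gamma_{13} - \frac{13531}{450} \gamma_{23} + \frac{1673}{20} \gamma_{123}
step 3: -\frac{37067}{1500} \gamma_{1} - \frac{1503}{40} \gamma_{2} + \frac{22573}{600} \gamma_{3}
Answer: -\frac{37067}{1500} \gamma_{1} - \frac{1503}{40} \gamma_{2} + \frac{22573}{600} \gamma_{3}


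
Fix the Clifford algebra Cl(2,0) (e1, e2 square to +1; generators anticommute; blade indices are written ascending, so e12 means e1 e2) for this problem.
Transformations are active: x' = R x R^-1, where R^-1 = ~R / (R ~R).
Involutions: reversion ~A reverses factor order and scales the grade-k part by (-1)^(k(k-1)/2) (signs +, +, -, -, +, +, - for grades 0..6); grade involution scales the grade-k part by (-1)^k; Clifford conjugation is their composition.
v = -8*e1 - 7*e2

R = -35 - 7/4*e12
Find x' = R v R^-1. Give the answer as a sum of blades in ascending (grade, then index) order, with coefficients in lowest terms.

~R = -35 + 7/4*e12, and R ~R = 19649/16, so R^-1 = ~R / (19649/16).
R v = 1169/4*e1 + 231*e2
Answer: -3472/401*e1 - 2473/401*e2


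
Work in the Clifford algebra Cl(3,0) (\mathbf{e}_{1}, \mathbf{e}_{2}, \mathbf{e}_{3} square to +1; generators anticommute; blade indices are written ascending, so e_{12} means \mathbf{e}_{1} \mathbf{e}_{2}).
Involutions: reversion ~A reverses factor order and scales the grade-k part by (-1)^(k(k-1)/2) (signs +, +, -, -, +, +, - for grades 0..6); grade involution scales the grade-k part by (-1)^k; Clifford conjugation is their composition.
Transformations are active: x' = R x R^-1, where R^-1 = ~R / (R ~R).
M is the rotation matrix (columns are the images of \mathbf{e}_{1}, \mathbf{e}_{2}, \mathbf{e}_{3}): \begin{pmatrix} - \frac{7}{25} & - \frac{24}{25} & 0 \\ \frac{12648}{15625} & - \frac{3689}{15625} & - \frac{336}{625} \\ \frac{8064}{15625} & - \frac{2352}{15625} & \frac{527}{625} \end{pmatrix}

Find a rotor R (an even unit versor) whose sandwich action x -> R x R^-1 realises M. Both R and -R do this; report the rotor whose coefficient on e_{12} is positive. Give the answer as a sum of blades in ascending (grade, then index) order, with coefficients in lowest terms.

Method: write R = a + b12*e_{12} + b13*e_{13} + b23*e_{23} with a^2 + b12^2 + b13^2 + b23^2 = 1 (so R^-1 = ~R). Expanding the columns R e_j ~R gives tr M = 4a^2 - 1 and, from the antisymmetric part, M21 - M12 = -4a*b12, M13 - M31 = 4a*b13, M32 - M23 = -4a*b23.
Here tr M = \frac{5111}{15625}, so a^2 = (1 + tr M)/4 = \frac{5184}{15625} and a = ±\frac{72}{125}. Taking a = \frac{72}{125}: M21 - M12 = \frac{27648}{15625}, M13 - M31 = -\frac{8064}{15625}, M32 - M23 = \frac{6048}{15625}, giving b12 = -\frac{96}{125}, b13 = -\frac{28}{125}, b23 = -\frac{21}{125}, i.e. R = \frac{72}{125} - \frac{96}{125} e_{12} - \frac{28}{125} e_{13} - \frac{21}{125} e_{23}.
Its e_{12} coefficient is negative, so report the other preimage -R.
Answer: -\frac{72}{125} + \frac{96}{125} e_{12} + \frac{28}{125} e_{13} + \frac{21}{125} e_{23}. Why the constraint matters: R and -R act identically through the sandwich — M has trace \frac{5111}{15625} either way — so only the sign condition on e_{12} picks one of the two preimages.


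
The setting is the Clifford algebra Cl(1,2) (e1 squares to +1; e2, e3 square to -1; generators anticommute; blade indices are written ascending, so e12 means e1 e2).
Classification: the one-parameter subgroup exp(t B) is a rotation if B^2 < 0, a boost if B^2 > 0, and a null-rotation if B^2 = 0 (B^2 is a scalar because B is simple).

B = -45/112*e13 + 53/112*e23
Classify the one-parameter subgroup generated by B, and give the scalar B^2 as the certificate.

B^2 term by term: the squares give (-45/112)^2*(e13)^2 + (53/112)^2*(e23)^2 = 2025/12544*(+1) + 2809/12544*(-1) = -1/16 (each basis 2-blade squares to minus the product of its generators' squares); cross terms between blades sharing an index anticommute and cancel. So B^2 = -1/16.
Answer: rotation, certificate B^2 = -1/16. B^2 = -1/16 is basis-independent, so its sign is the whole story.


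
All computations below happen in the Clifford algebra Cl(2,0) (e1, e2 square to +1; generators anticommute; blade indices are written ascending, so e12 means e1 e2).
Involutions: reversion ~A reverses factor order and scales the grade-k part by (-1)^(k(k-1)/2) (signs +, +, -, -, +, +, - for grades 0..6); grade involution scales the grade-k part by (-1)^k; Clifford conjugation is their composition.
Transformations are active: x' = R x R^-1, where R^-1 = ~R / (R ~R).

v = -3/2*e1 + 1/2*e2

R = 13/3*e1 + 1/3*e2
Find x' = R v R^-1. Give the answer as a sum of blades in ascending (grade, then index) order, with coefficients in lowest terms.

~R = 13/3*e1 + 1/3*e2, and R ~R = 170/9, so R^-1 = ~R / (170/9).
R v = -19/3 + 8/3*e12
Answer: -239/170*e1 - 123/170*e2


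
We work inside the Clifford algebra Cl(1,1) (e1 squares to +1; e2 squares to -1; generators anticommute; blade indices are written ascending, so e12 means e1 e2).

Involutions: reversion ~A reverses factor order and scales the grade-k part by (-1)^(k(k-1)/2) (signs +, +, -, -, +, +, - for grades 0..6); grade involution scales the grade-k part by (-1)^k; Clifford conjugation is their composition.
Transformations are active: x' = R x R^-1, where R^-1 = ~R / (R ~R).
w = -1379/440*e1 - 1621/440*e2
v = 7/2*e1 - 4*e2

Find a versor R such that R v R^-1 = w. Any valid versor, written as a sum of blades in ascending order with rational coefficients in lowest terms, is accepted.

Reasoning: v^2 = w^2 = -15/4 since conjugation preserves the quadratic form; R = v + w = 161/440*e1 - 3381/440*e2 is then valid when invertible, keeping its own part and reversing (v - w)/2.
Answer: 161/440*e1 - 3381/440*e2


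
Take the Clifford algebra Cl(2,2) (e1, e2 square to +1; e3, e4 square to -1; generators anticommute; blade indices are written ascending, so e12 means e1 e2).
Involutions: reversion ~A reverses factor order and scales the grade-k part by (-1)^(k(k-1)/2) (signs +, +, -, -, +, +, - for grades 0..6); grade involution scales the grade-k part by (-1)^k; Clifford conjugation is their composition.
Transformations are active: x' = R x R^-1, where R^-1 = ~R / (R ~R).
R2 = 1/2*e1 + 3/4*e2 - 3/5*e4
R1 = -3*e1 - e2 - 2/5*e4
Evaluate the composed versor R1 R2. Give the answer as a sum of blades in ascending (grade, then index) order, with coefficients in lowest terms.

Distribute over the terms of R1 (each basis-blade product reordered to ascending indices, repeated generators contracted through their squares):
(-3*e1) R2 = -3/2 - 9/4*e12 + 9/5*e14
(-e2) R2 = -3/4 + 1/2*e12 + 3/5*e24
(-2/5*e4) R2 = -6/25 + 1/5*e14 + 3/10*e24
Summing the partial products and collecting blades:
Answer: -249/100 - 7/4*e12 + 2*e14 + 9/10*e24


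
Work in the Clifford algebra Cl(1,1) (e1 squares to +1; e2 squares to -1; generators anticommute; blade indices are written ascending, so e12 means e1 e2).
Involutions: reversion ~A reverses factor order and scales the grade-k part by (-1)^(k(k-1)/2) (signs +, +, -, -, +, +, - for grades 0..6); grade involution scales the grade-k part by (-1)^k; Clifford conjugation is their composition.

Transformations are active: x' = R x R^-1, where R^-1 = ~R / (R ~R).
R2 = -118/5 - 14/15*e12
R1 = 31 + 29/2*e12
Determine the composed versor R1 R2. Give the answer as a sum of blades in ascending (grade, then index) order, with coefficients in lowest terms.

Distribute over the terms of R1 (each basis-blade product reordered to ascending indices, repeated generators contracted through their squares):
(31) R2 = -3658/5 - 434/15*e12
(29/2*e12) R2 = -203/15 - 1711/5*e12
Summing the partial products and collecting blades:
Answer: -11177/15 - 5567/15*e12


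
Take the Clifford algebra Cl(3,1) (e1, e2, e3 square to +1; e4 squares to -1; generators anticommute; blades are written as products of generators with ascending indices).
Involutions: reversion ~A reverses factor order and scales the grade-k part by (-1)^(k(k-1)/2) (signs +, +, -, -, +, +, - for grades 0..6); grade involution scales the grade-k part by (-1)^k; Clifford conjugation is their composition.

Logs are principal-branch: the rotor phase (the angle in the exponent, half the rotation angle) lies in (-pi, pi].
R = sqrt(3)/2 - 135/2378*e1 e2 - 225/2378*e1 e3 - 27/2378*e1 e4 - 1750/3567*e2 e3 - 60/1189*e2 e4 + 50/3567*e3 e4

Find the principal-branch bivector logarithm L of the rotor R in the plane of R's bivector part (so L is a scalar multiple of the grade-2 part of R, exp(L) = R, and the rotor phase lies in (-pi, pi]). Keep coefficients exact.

The scalar part of R is sqrt(3)/2, so the principal-branch rotor phase is pinned; divide the bivector part by its sine to get the unit plane — L is the phase times that plane.
Concretely: cos(phase) = sqrt(3)/2 gives phase = ±pi/6, and since phase/sin(phase) is even the sign is immaterial: L = (phase/sin(phase)) * <R>_2 = (pi/3) * <R>_2.
Answer: -45*pi/2378*e1 e2 - 75*pi/2378*e1 e3 - 9*pi/2378*e1 e4 - 1750*pi/10701*e2 e3 - 20*pi/1189*e2 e4 + 50*pi/10701*e3 e4


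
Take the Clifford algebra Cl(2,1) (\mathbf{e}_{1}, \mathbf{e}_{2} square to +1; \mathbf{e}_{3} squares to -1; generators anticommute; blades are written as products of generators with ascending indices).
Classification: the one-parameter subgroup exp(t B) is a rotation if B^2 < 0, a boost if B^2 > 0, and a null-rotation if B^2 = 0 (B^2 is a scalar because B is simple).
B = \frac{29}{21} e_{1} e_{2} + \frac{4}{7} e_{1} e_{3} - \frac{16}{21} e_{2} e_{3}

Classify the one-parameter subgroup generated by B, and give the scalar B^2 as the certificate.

B^2 term by term: the squares give (\frac{29}{21})^2*(e_{1} e_{2})^2 + (\frac{4}{7})^2*(e_{1} e_{3})^2 + (-\frac{16}{21})^2*(e_{2} e_{3})^2 = \frac{841}{441}*(-1) + \frac{16}{49}*(+1) + \frac{256}{441}*(+1) = -1 (each basis 2-blade squares to minus the product of its generators' squares); cross terms between blades sharing an index anticommute and cancel. So B^2 = -1.
Answer: rotation, certificate B^2 = -1. No conjugation can change B^2 = -1; the sign gives the class.


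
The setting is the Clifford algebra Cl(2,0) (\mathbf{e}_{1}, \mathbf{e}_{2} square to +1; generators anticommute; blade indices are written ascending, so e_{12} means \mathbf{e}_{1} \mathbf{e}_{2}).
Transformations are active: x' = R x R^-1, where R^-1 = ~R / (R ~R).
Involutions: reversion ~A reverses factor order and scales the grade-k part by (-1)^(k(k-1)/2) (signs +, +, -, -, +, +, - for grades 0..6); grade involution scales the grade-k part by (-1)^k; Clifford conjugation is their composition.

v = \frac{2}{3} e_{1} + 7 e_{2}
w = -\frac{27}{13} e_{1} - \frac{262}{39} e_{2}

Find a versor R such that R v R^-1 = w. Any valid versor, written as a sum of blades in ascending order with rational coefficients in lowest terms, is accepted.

The midline construction: v and w both square to \frac{445}{9}, so reflecting in their sum -\frac{55}{39} e_{1} + \frac{11}{39} e_{2} exchanges them.
Answer: -\frac{55}{39} e_{1} + \frac{11}{39} e_{2}


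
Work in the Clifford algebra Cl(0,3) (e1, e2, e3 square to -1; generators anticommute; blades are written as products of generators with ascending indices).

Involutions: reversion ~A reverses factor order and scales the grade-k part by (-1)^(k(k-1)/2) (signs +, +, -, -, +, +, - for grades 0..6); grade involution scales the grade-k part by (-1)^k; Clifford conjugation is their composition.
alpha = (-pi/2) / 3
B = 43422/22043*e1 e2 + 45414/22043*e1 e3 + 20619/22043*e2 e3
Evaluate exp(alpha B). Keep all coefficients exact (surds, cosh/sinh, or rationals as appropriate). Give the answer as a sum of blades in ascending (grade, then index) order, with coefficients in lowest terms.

B^2 term by term: the squares give (43422/22043)^2*(e1 e2)^2 + (45414/22043)^2*(e1 e3)^2 + (20619/22043)^2*(e2 e3)^2 = 1885470084/485893849*(-1) + 2062431396/485893849*(-1) + 425143161/485893849*(-1) = -9 (each basis 2-blade squares to minus the product of its generators' squares); cross terms between blades sharing an index anticommute and cancel. So B^2 = -9.
B^2 = -9 — the negative square puts this in the circular regime; l = 3, alpha*l = -pi/2, so exp(alpha B) = cos(-pi/2) + (sin(-pi/2)/3)*B = 0 + (-1/3)*B.
Answer: -14474/22043*e1 e2 - 15138/22043*e1 e3 - 6873/22043*e2 e3


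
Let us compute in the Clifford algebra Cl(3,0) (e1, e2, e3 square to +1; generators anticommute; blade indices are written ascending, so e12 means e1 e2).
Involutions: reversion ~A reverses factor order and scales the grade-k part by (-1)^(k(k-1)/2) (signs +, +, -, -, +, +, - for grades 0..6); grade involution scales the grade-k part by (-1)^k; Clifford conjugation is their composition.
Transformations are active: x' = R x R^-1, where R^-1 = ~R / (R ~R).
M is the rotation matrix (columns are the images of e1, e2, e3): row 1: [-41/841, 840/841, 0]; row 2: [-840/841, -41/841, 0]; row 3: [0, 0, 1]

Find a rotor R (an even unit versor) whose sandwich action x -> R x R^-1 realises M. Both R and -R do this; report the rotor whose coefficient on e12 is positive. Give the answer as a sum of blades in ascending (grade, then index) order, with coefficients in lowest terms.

Method: write R = a + b12*e12 + b13*e13 + b23*e23 with a^2 + b12^2 + b13^2 + b23^2 = 1 (so R^-1 = ~R). Expanding the columns R e_j ~R gives tr M = 4a^2 - 1 and, from the antisymmetric part, M21 - M12 = -4a*b12, M13 - M31 = 4a*b13, M32 - M23 = -4a*b23.
Here tr M = 759/841, so a^2 = (1 + tr M)/4 = 400/841 and a = ±20/29. Taking a = 20/29: M21 - M12 = -1680/841, M13 - M31 = 0, M32 - M23 = 0, giving b12 = 21/29, b13 = 0, b23 = 0, i.e. R = 20/29 + 21/29*e12.
Its e12 coefficient is already positive.
Answer: 20/29 + 21/29*e12. Why the constraint matters: R and -R act identically through the sandwich — M has trace 759/841 either way — so only the sign condition on e12 picks one of the two preimages.


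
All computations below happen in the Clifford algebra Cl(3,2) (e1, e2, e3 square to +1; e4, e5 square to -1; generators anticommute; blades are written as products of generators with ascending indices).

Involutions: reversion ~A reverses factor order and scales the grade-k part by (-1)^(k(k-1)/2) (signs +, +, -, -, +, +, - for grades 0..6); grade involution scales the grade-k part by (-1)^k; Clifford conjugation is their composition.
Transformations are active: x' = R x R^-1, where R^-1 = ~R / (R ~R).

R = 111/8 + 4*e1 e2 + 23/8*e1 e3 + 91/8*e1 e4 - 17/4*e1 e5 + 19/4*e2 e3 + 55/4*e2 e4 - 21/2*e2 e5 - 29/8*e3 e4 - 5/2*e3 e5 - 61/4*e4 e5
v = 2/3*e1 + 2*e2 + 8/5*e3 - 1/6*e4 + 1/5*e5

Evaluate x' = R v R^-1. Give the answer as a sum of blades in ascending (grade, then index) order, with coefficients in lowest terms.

~R = 111/8 - 4*e1 e2 - 23/8*e1 e3 - 91/8*e1 e4 + 17/4*e1 e5 - 19/4*e2 e3 - 55/4*e2 e4 + 21/2*e2 e5 + 29/8*e3 e4 + 5/2*e3 e5 + 61/4*e4 e5, and R ~R = 23/4, so R^-1 = ~R / (23/4).
R v = 5903/240*e1 + 1483/40*e2 + 2563/240*e3 - 6851/240*e4 + 663/20*e5 + 229/60*e1 e2 e3 - 57/4*e1 e2 e4 + 23/10*e1 e2 e5 - 5063/240*e1 e3 e4 + 137/24*e1 e3 e5 - 43/5*e1 e4 e5 - 721/24*e2 e3 e4 + 51/4*e2 e3 e5 - 59/2*e2 e4 e5 - 613/24*e3 e4 e5
Answer: 1799/8*e1 + 14581/60*e2 - 1097/12*e3 - 10259/120*e4 + 998/3*e5


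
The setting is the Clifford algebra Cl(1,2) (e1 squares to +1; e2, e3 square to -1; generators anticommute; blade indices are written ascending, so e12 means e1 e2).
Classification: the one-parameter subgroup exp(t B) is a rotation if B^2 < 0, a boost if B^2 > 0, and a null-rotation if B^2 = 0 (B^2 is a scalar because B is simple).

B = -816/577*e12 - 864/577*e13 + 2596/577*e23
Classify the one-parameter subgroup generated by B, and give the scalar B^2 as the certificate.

B^2 term by term: the squares give (-816/577)^2*(e12)^2 + (-864/577)^2*(e13)^2 + (2596/577)^2*(e23)^2 = 665856/332929*(+1) + 746496/332929*(+1) + 6739216/332929*(-1) = -16 (each basis 2-blade squares to minus the product of its generators' squares); cross terms between blades sharing an index anticommute and cancel. So B^2 = -16.
Answer: rotation, certificate B^2 = -16. Why this suffices: the scalar -16 survives any versor conjugation, so its sign alone determines the class however B is presented.


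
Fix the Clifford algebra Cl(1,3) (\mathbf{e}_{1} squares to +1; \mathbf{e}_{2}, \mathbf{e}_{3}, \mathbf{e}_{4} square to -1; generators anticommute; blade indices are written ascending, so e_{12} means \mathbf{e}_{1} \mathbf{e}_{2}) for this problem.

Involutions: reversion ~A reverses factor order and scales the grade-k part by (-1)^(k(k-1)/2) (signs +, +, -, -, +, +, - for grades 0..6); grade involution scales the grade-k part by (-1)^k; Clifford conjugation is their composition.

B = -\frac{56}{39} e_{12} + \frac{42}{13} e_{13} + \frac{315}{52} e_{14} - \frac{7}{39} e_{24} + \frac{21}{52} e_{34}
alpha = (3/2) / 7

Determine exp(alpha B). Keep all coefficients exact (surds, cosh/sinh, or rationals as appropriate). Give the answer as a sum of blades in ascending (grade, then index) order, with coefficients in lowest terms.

B^2 term by term: the squares give (-\frac{56}{39})^2*(e_{12})^2 + (\frac{42}{13})^2*(e_{13})^2 + (\frac{315}{52})^2*(e_{14})^2 + (-\frac{7}{39})^2*(e_{24})^2 + (\frac{21}{52})^2*(e_{34})^2 = \frac{3136}{1521}*(+1) + \frac{1764}{169}*(+1) + \frac{99225}{2704}*(+1) + \frac{49}{1521}*(-1) + \frac{441}{2704}*(-1) = 49 (each basis 2-blade squares to minus the product of its generators' squares); cross terms between blades sharing an index anticommute and cancel; the commuting (index-disjoint) pairs give grade-4 terms 2*c*c'*(blade product), which cancel blade by blade — e_{1234}: -\frac{196}{169} + \frac{196}{169} = 0 — confirming B is simple. So B^2 = 49.
B^2 = 49 — since the square is positive, the closed form is hyperbolic: l = 7, alpha*l = \frac{3}{2}, so exp(alpha B) = cosh(\frac{3}{2}) + (sinh(\frac{3}{2})/7)*B = \cosh{\left(\frac{3}{2} \right)} + (\frac{\sinh{\left(\frac{3}{2} \right)}}{7})*B.
Answer: \cosh{\left(\frac{3}{2} \right)} - \frac{8 \sinh{\left(\frac{3}{2} \right)}}{39} e_{12} + \frac{6 \sinh{\left(\frac{3}{2} \right)}}{13} e_{13} + \frac{45 \sinh{\left(\frac{3}{2} \right)}}{52} e_{14} - \frac{\sinh{\left(\frac{3}{2} \right)}}{39} e_{24} + \frac{3 \sinh{\left(\frac{3}{2} \right)}}{52} e_{34}


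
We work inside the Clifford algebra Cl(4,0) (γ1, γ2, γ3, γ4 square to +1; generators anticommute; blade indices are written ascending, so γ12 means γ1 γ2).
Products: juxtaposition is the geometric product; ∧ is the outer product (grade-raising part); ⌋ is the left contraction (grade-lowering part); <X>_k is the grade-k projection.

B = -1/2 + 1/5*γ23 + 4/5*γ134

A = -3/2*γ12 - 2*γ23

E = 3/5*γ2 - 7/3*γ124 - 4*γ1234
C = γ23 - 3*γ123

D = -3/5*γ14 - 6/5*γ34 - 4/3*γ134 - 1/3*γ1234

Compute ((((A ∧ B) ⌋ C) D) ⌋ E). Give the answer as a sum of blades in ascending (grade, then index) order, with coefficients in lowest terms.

step 1: 3/4*γ12 + γ23
step 2: -1 + 3*γ1 + 9/4*γ3
step 3: -9/2*γ4 + 18/5*γ14 - 14/5*γ34 - 3/4*γ124 - 11/12*γ134 - γ234 + 1/3*γ1234
step 4: -37/12 + 4*γ1 - 181/15*γ2 + 3*γ3 - 7/10*γ12 + 72/5*γ23 - 18*γ123
Answer: -37/12 + 4*γ1 - 181/15*γ2 + 3*γ3 - 7/10*γ12 + 72/5*γ23 - 18*γ123
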